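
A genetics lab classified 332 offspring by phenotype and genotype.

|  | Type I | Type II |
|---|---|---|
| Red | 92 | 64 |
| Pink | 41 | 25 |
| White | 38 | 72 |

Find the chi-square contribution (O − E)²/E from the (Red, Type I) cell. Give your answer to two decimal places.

Row total (Red) = 156; column total (Type I) = 171; N = 332.
Expected count E = 156 × 171 / 332 = 80.349.
Contribution = (O − E)²/E = (92 − 80.349)² / 80.349 = 1.69.

1.69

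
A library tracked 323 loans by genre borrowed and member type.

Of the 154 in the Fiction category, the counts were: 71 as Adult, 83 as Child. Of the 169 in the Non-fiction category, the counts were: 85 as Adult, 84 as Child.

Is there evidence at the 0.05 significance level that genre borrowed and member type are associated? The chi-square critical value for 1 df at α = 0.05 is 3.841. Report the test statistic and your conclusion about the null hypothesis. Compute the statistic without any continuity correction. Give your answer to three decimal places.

0.567; fail to reject H₀

Row totals: 154, 169. Column totals: 156, 167. Grand total N = 323.
Expected counts (row total × column total / N):
  Fiction, Adult: 154×156/323 = 74.3777
  Fiction, Child: 154×167/323 = 79.6223
  Non-fiction, Adult: 169×156/323 = 81.6223
  Non-fiction, Child: 169×167/323 = 87.3777
Contributions (O − E)²/E:
  (71 − 74.3777)²/74.3777 = 0.1534
  (83 − 79.6223)²/79.6223 = 0.1433
  (85 − 81.6223)²/81.6223 = 0.1398
  (84 − 87.3777)²/87.3777 = 0.1306
χ² = 0.1534 + 0.1433 + 0.1398 + 0.1306 = 0.567
df = (2−1)(2−1) = 1. Since 0.567 < 3.841, fail to reject the null hypothesis of independence at α = 0.05.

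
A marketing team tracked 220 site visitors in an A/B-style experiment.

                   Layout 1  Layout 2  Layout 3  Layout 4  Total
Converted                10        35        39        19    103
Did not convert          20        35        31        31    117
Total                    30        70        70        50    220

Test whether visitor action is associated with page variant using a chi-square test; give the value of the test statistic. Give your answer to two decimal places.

6.26

Grand total N = 220.
Expected counts (row total × column total / N):
  Converted, Layout 1: 103×30/220 = 14.0455
  Converted, Layout 2: 103×70/220 = 32.7727
  Converted, Layout 3: 103×70/220 = 32.7727
  Converted, Layout 4: 103×50/220 = 23.4091
  Did not convert, Layout 1: 117×30/220 = 15.9545
  Did not convert, Layout 2: 117×70/220 = 37.2273
  Did not convert, Layout 3: 117×70/220 = 37.2273
  Did not convert, Layout 4: 117×50/220 = 26.5909
Contributions (O − E)²/E:
  (10 − 14.0455)²/14.0455 = 1.1652
  (35 − 32.7727)²/32.7727 = 0.1514
  (39 − 32.7727)²/32.7727 = 1.1833
  (19 − 23.4091)²/23.4091 = 0.8305
  (20 − 15.9545)²/15.9545 = 1.0258
  (35 − 37.2273)²/37.2273 = 0.1333
  (31 − 37.2273)²/37.2273 = 1.0417
  (31 − 26.5909)²/26.5909 = 0.7311
χ² = 1.1652 + 0.1514 + 1.1833 + 0.8305 + 1.0258 + 0.1333 + 1.0417 + 0.7311 = 6.26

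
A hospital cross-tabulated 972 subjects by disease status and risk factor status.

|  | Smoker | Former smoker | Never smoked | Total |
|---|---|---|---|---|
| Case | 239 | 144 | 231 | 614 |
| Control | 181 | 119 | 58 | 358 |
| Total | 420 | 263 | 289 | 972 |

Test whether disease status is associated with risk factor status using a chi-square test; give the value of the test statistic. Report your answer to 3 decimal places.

Grand total N = 972.
Expected counts (row total × column total / N):
  Case, Smoker: 614×420/972 = 265.30864
  Case, Former smoker: 614×263/972 = 166.13374
  Case, Never smoked: 614×289/972 = 182.55761
  Control, Smoker: 358×420/972 = 154.69136
  Control, Former smoker: 358×263/972 = 96.86626
  Control, Never smoked: 358×289/972 = 106.44239
Contributions (O − E)²/E:
  (239 − 265.30864)²/265.30864 = 2.6088
  (144 − 166.13374)²/166.13374 = 2.9488
  (231 − 182.55761)²/182.55761 = 12.8544
  (181 − 154.69136)²/154.69136 = 4.4744
  (119 − 96.86626)²/96.86626 = 5.0575
  (58 − 106.44239)²/106.44239 = 22.0463
χ² = 2.6088 + 2.9488 + 12.8544 + 4.4744 + 5.0575 + 22.0463 = 49.990

49.990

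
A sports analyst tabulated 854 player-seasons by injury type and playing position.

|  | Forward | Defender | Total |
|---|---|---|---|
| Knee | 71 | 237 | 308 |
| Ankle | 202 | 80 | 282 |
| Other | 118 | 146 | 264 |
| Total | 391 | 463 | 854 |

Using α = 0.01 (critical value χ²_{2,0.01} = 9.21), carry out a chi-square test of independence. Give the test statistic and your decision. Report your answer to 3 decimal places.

Grand total N = 854.
Expected counts (row total × column total / N):
  Knee, Forward: 308×391/854 = 141.0164
  Knee, Defender: 308×463/854 = 166.9836
  Ankle, Forward: 282×391/854 = 129.1124
  Ankle, Defender: 282×463/854 = 152.8876
  Other, Forward: 264×391/854 = 120.8712
  Other, Defender: 264×463/854 = 143.1288
Contributions (O − E)²/E:
  (71 − 141.0164)²/141.0164 = 34.7640
  (237 − 166.9836)²/166.9836 = 29.3580
  (202 − 129.1124)²/129.1124 = 41.1471
  (80 − 152.8876)²/152.8876 = 34.7484
  (118 − 120.8712)²/120.8712 = 0.0682
  (146 − 143.1288)²/143.1288 = 0.0576
χ² = 34.7640 + 29.3580 + 41.1471 + 34.7484 + 0.0682 + 0.0576 = 140.143
df = (3−1)(2−1) = 2. Since 140.143 > 9.21, reject the null hypothesis of independence at α = 0.01.

140.143; reject H₀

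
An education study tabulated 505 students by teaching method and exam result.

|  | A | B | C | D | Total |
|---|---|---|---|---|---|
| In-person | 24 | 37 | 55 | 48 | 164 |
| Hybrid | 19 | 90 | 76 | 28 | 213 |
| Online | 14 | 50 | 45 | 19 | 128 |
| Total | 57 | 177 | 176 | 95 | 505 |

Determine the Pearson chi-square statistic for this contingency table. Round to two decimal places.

28.10

Grand total N = 505.
Expected counts (row total × column total / N):
  In-person, A: 164×57/505 = 18.511
  In-person, B: 164×177/505 = 57.481
  In-person, C: 164×176/505 = 57.156
  In-person, D: 164×95/505 = 30.851
  Hybrid, A: 213×57/505 = 24.042
  Hybrid, B: 213×177/505 = 74.655
  Hybrid, C: 213×176/505 = 74.234
  Hybrid, D: 213×95/505 = 40.069
  Online, A: 128×57/505 = 14.448
  Online, B: 128×177/505 = 44.863
  Online, C: 128×176/505 = 44.610
  Online, D: 128×95/505 = 24.079
Contributions (O − E)²/E:
  (24 − 18.511)²/18.511 = 1.6276
  (37 − 57.481)²/57.481 = 7.2976
  (55 − 57.156)²/57.156 = 0.0813
  (48 − 30.851)²/30.851 = 9.5325
  (19 − 24.042)²/24.042 = 1.0574
  (90 − 74.655)²/74.655 = 3.1541
  (76 − 74.234)²/74.234 = 0.0420
  (28 − 40.069)²/40.069 = 3.6352
  (14 − 14.448)²/14.448 = 0.0139
  (50 − 44.863)²/44.863 = 0.5882
  (45 − 44.610)²/44.610 = 0.0034
  (19 − 24.079)²/24.079 = 1.0713
χ² = 1.6276 + 7.2976 + 0.0813 + 9.5325 + 1.0574 + 3.1541 + 0.0420 + 3.6352 + 0.0139 + 0.5882 + 0.0034 + 1.0713 = 28.10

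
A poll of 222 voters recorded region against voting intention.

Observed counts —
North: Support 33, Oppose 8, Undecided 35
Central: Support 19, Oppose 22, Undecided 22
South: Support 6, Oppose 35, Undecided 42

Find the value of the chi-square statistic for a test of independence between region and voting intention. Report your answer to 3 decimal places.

Row totals: 76, 63, 83. Column totals: 58, 65, 99. Grand total N = 222.
Expected counts (row total × column total / N):
  North, Support: 76×58/222 = 19.8559
  North, Oppose: 76×65/222 = 22.2523
  North, Undecided: 76×99/222 = 33.8919
  Central, Support: 63×58/222 = 16.4595
  Central, Oppose: 63×65/222 = 18.4459
  Central, Undecided: 63×99/222 = 28.0946
  South, Support: 83×58/222 = 21.6847
  South, Oppose: 83×65/222 = 24.3018
  South, Undecided: 83×99/222 = 37.0135
Contributions (O − E)²/E:
  (33 − 19.8559)²/19.8559 = 8.7011
  (8 − 22.2523)²/22.2523 = 9.1284
  (35 − 33.8919)²/33.8919 = 0.0362
  (19 − 16.4595)²/16.4595 = 0.3921
  (22 − 18.4459)²/18.4459 = 0.6848
  (22 − 28.0946)²/28.0946 = 1.3221
  (6 − 21.6847)²/21.6847 = 11.3449
  (35 − 24.3018)²/24.3018 = 4.7096
  (42 − 37.0135)²/37.0135 = 0.6718
χ² = 8.7011 + 9.1284 + 0.0362 + 0.3921 + 0.6848 + 1.3221 + 11.3449 + 4.7096 + 0.6718 = 36.991

36.991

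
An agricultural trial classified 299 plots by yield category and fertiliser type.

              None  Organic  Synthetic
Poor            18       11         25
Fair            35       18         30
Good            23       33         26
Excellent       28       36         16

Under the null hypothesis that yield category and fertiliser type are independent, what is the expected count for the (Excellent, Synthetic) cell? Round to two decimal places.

Row total (Excellent) = 80; column total (Synthetic) = 97; grand total N = 299.
Expected count = (row total × column total) / N = 80 × 97 / 299 = 25.95.

25.95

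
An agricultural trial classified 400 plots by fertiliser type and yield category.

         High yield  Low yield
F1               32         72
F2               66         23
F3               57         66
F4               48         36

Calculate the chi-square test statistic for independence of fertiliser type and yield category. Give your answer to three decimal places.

Row totals: 104, 89, 123, 84. Column totals: 203, 197. Grand total N = 400.
Expected counts (row total × column total / N):
  F1, High yield: 104×203/400 = 52.7800
  F1, Low yield: 104×197/400 = 51.2200
  F2, High yield: 89×203/400 = 45.1675
  F2, Low yield: 89×197/400 = 43.8325
  F3, High yield: 123×203/400 = 62.4225
  F3, Low yield: 123×197/400 = 60.5775
  F4, High yield: 84×203/400 = 42.6300
  F4, Low yield: 84×197/400 = 41.3700
Contributions (O − E)²/E:
  (32 − 52.7800)²/52.7800 = 8.1813
  (72 − 51.2200)²/51.2200 = 8.4305
  (66 − 45.1675)²/45.1675 = 9.6085
  (23 − 43.8325)²/43.8325 = 9.9012
  (57 − 62.4225)²/62.4225 = 0.4710
  (66 − 60.5775)²/60.5775 = 0.4854
  (48 − 42.6300)²/42.6300 = 0.6764
  (36 − 41.3700)²/41.3700 = 0.6970
χ² = 8.1813 + 8.4305 + 9.6085 + 9.9012 + 0.4710 + 0.4854 + 0.6764 + 0.6970 = 38.451

38.451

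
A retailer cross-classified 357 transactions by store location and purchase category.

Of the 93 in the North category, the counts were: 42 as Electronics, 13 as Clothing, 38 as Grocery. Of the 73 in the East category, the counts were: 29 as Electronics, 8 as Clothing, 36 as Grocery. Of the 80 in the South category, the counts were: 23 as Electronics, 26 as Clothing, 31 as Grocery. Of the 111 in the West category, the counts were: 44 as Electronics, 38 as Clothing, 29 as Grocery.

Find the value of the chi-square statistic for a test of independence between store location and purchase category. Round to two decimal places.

Row totals: 93, 73, 80, 111. Column totals: 138, 85, 134. Grand total N = 357.
Expected counts (row total × column total / N):
  North, Electronics: 93×138/357 = 35.950
  North, Clothing: 93×85/357 = 22.143
  North, Grocery: 93×134/357 = 34.908
  East, Electronics: 73×138/357 = 28.218
  East, Clothing: 73×85/357 = 17.381
  East, Grocery: 73×134/357 = 27.401
  South, Electronics: 80×138/357 = 30.924
  South, Clothing: 80×85/357 = 19.048
  South, Grocery: 80×134/357 = 30.028
  West, Electronics: 111×138/357 = 42.908
  West, Clothing: 111×85/357 = 26.429
  West, Grocery: 111×134/357 = 41.664
Contributions (O − E)²/E:
  (42 − 35.950)²/35.950 = 1.0182
  (13 − 22.143)²/22.143 = 3.7752
  (38 − 34.908)²/34.908 = 0.2739
  (29 − 28.218)²/28.218 = 0.0217
  (8 − 17.381)²/17.381 = 5.0632
  (36 − 27.401)²/27.401 = 2.6985
  (23 − 30.924)²/30.924 = 2.0305
  (26 − 19.048)²/19.048 = 2.5373
  (31 − 30.028)²/30.028 = 0.0315
  (44 − 42.908)²/42.908 = 0.0278
  (38 − 26.429)²/26.429 = 5.0660
  (29 − 41.664)²/41.664 = 3.8493
χ² = 1.0182 + 3.7752 + 0.2739 + 0.0217 + 5.0632 + 2.6985 + 2.0305 + 2.5373 + 0.0315 + 0.0278 + 5.0660 + 3.8493 = 26.39

26.39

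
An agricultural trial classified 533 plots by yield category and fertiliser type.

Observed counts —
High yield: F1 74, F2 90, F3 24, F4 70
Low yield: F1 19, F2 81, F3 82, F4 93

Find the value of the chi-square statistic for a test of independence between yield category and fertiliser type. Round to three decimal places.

Row totals: 258, 275. Column totals: 93, 171, 106, 163. Grand total N = 533.
Expected counts (row total × column total / N):
  High yield, F1: 258×93/533 = 45.0169
  High yield, F2: 258×171/533 = 82.7730
  High yield, F3: 258×106/533 = 51.3096
  High yield, F4: 258×163/533 = 78.9006
  Low yield, F1: 275×93/533 = 47.9831
  Low yield, F2: 275×171/533 = 88.2270
  Low yield, F3: 275×106/533 = 54.6904
  Low yield, F4: 275×163/533 = 84.0994
Contributions (O − E)²/E:
  (74 − 45.0169)²/45.0169 = 18.6601
  (90 − 82.7730)²/82.7730 = 0.6310
  (24 − 51.3096)²/51.3096 = 14.5356
  (70 − 78.9006)²/78.9006 = 1.0041
  (19 − 47.9831)²/47.9831 = 17.5066
  (81 − 88.2270)²/88.2270 = 0.5920
  (82 − 54.6904)²/54.6904 = 13.6370
  (93 − 84.0994)²/84.0994 = 0.9420
χ² = 18.6601 + 0.6310 + 14.5356 + 1.0041 + 17.5066 + 0.5920 + 13.6370 + 0.9420 = 67.508

67.508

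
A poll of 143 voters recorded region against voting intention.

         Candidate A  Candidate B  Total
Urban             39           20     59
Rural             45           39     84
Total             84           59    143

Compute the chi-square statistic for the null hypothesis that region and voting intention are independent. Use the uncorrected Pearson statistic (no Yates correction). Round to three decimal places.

Grand total N = 143.
Expected counts (row total × column total / N):
  Urban, Candidate A: 59×84/143 = 34.6573
  Urban, Candidate B: 59×59/143 = 24.3427
  Rural, Candidate A: 84×84/143 = 49.3427
  Rural, Candidate B: 84×59/143 = 34.6573
Contributions (O − E)²/E:
  (39 − 34.6573)²/34.6573 = 0.5442
  (20 − 24.3427)²/24.3427 = 0.7747
  (45 − 49.3427)²/49.3427 = 0.3822
  (39 − 34.6573)²/34.6573 = 0.5442
χ² = 0.5442 + 0.7747 + 0.3822 + 0.5442 = 2.245

2.245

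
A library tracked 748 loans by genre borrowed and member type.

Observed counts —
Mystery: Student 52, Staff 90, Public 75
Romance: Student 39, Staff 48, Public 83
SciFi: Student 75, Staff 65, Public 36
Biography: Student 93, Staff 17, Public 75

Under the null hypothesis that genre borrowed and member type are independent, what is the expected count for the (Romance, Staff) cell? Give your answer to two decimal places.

50.00

Row total (Romance) = 170; column total (Staff) = 220; grand total N = 748.
Expected count = (row total × column total) / N = 170 × 220 / 748 = 50.00.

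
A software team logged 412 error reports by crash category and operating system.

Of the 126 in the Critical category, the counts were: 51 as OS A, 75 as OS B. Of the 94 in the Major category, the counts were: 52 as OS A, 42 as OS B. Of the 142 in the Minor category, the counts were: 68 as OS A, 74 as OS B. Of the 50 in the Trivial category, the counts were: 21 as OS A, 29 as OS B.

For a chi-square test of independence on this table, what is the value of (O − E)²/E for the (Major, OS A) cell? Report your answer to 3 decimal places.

Row total (Major) = 94; column total (OS A) = 192; N = 412.
Expected count E = 94 × 192 / 412 = 43.8058.
Contribution = (O − E)²/E = (52 − 43.8058)² / 43.8058 = 1.533.

1.533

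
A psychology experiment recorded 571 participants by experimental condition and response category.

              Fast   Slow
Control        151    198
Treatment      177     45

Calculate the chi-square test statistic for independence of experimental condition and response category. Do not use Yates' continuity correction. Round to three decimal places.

73.798

Row totals: 349, 222. Column totals: 328, 243. Grand total N = 571.
Expected counts (row total × column total / N):
  Control, Fast: 349×328/571 = 200.4764
  Control, Slow: 349×243/571 = 148.5236
  Treatment, Fast: 222×328/571 = 127.5236
  Treatment, Slow: 222×243/571 = 94.4764
Contributions (O − E)²/E:
  (151 − 200.4764)²/200.4764 = 12.2105
  (198 − 148.5236)²/148.5236 = 16.4817
  (177 − 127.5236)²/127.5236 = 19.1958
  (45 − 94.4764)²/94.4764 = 25.9103
χ² = 12.2105 + 16.4817 + 19.1958 + 25.9103 = 73.798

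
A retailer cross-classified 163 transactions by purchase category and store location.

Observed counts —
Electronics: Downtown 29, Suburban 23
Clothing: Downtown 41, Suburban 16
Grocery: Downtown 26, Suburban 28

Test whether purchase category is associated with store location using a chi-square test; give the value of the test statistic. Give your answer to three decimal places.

Row totals: 52, 57, 54. Column totals: 96, 67. Grand total N = 163.
Expected counts (row total × column total / N):
  Electronics, Downtown: 52×96/163 = 30.62577
  Electronics, Suburban: 52×67/163 = 21.37423
  Clothing, Downtown: 57×96/163 = 33.57055
  Clothing, Suburban: 57×67/163 = 23.42945
  Grocery, Downtown: 54×96/163 = 31.80368
  Grocery, Suburban: 54×67/163 = 22.19632
Contributions (O − E)²/E:
  (29 − 30.62577)²/30.62577 = 0.0863
  (23 − 21.37423)²/21.37423 = 0.1237
  (41 − 33.57055)²/33.57055 = 1.6442
  (16 − 23.42945)²/23.42945 = 2.3559
  (26 − 31.80368)²/31.80368 = 1.0591
  (28 − 22.19632)²/22.19632 = 1.5175
χ² = 0.0863 + 0.1237 + 1.6442 + 2.3559 + 1.0591 + 1.5175 = 6.787

6.787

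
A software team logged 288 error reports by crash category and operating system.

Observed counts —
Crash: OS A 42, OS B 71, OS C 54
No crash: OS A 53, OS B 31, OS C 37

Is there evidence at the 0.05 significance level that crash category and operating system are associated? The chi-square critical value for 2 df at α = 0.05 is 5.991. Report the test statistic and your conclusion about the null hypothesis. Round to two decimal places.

Row totals: 167, 121. Column totals: 95, 102, 91. Grand total N = 288.
Expected counts (row total × column total / N):
  Crash, OS A: 167×95/288 = 55.087
  Crash, OS B: 167×102/288 = 59.146
  Crash, OS C: 167×91/288 = 52.767
  No crash, OS A: 121×95/288 = 39.913
  No crash, OS B: 121×102/288 = 42.854
  No crash, OS C: 121×91/288 = 38.233
Contributions (O − E)²/E:
  (42 − 55.087)²/55.087 = 3.1091
  (71 − 59.146)²/59.146 = 2.3758
  (54 − 52.767)²/52.767 = 0.0288
  (53 − 39.913)²/39.913 = 4.2911
  (31 − 42.854)²/42.854 = 3.2790
  (37 − 38.233)²/38.233 = 0.0398
χ² = 3.1091 + 2.3758 + 0.0288 + 4.2911 + 3.2790 + 0.0398 = 13.12
df = (2−1)(3−1) = 2. Since 13.12 > 5.991, reject the null hypothesis of independence at α = 0.05.

13.12; reject H₀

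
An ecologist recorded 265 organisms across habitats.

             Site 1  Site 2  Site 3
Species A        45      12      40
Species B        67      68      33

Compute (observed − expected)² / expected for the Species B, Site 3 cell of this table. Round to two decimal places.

Row total (Species B) = 168; column total (Site 3) = 73; N = 265.
Expected count E = 168 × 73 / 265 = 46.279.
Contribution = (O − E)²/E = (33 − 46.279)² / 46.279 = 3.81.

3.81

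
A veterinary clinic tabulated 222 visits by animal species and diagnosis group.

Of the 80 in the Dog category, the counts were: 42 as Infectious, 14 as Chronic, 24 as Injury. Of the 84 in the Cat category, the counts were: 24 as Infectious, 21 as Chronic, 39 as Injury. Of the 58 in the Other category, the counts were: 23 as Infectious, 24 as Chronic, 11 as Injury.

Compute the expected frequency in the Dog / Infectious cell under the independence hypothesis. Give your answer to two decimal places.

32.07

Row total (Dog) = 80; column total (Infectious) = 89; grand total N = 222.
Expected count = (row total × column total) / N = 80 × 89 / 222 = 32.07.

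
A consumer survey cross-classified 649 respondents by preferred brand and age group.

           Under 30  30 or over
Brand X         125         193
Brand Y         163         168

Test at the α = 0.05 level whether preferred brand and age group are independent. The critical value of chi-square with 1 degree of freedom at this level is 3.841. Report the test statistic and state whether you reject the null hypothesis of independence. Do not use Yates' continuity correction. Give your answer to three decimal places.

Row totals: 318, 331. Column totals: 288, 361. Grand total N = 649.
Expected counts (row total × column total / N):
  Brand X, Under 30: 318×288/649 = 141.1156
  Brand X, 30 or over: 318×361/649 = 176.8844
  Brand Y, Under 30: 331×288/649 = 146.8844
  Brand Y, 30 or over: 331×361/649 = 184.1156
Contributions (O − E)²/E:
  (125 − 141.1156)²/141.1156 = 1.8404
  (193 − 176.8844)²/176.8844 = 1.4683
  (163 − 146.8844)²/146.8844 = 1.7681
  (168 − 184.1156)²/184.1156 = 1.4106
χ² = 1.8404 + 1.4683 + 1.7681 + 1.4106 = 6.487
df = (2−1)(2−1) = 1. Since 6.487 > 3.841, reject the null hypothesis of independence at α = 0.05.

6.487; reject H₀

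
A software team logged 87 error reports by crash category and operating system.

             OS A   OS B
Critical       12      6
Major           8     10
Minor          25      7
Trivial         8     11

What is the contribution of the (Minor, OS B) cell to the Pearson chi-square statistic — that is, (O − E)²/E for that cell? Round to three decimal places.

Row total (Minor) = 32; column total (OS B) = 34; N = 87.
Expected count E = 32 × 34 / 87 = 12.5057.
Contribution = (O − E)²/E = (7 − 12.5057)² / 12.5057 = 2.424.

2.424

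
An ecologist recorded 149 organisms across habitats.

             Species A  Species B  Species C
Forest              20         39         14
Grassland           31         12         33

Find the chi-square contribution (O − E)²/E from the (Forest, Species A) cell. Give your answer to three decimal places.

0.995

Row total (Forest) = 73; column total (Species A) = 51; N = 149.
Expected count E = 73 × 51 / 149 = 24.9866.
Contribution = (O − E)²/E = (20 − 24.9866)² / 24.9866 = 0.995.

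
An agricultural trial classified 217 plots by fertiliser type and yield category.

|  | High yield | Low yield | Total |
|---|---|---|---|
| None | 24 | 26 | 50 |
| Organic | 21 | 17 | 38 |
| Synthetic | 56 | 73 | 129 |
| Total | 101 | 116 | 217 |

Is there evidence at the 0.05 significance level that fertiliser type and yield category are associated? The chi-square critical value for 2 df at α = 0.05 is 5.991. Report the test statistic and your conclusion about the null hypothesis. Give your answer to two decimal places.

Grand total N = 217.
Expected counts (row total × column total / N):
  None, High yield: 50×101/217 = 23.272
  None, Low yield: 50×116/217 = 26.728
  Organic, High yield: 38×101/217 = 17.687
  Organic, Low yield: 38×116/217 = 20.313
  Synthetic, High yield: 129×101/217 = 60.041
  Synthetic, Low yield: 129×116/217 = 68.959
Contributions (O − E)²/E:
  (24 − 23.272)²/23.272 = 0.0228
  (26 − 26.728)²/26.728 = 0.0198
  (21 − 17.687)²/17.687 = 0.6206
  (17 − 20.313)²/20.313 = 0.5403
  (56 − 60.041)²/60.041 = 0.2720
  (73 − 68.959)²/68.959 = 0.2368
χ² = 0.0228 + 0.0198 + 0.6206 + 0.5403 + 0.2720 + 0.2368 = 1.71
df = (3−1)(2−1) = 2. Since 1.71 < 5.991, fail to reject the null hypothesis of independence at α = 0.05.

1.71; fail to reject H₀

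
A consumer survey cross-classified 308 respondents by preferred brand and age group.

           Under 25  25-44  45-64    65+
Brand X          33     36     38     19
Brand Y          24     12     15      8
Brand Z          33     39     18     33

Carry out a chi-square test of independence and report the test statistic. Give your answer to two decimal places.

Row totals: 126, 59, 123. Column totals: 90, 87, 71, 60. Grand total N = 308.
Expected counts (row total × column total / N):
  Brand X, Under 25: 126×90/308 = 36.818
  Brand X, 25-44: 126×87/308 = 35.591
  Brand X, 45-64: 126×71/308 = 29.045
  Brand X, 65+: 126×60/308 = 24.545
  Brand Y, Under 25: 59×90/308 = 17.240
  Brand Y, 25-44: 59×87/308 = 16.666
  Brand Y, 45-64: 59×71/308 = 13.601
  Brand Y, 65+: 59×60/308 = 11.494
  Brand Z, Under 25: 123×90/308 = 35.942
  Brand Z, 25-44: 123×87/308 = 34.744
  Brand Z, 45-64: 123×71/308 = 28.354
  Brand Z, 65+: 123×60/308 = 23.961
Contributions (O − E)²/E:
  (33 − 36.818)²/36.818 = 0.3959
  (36 − 35.591)²/35.591 = 0.0047
  (38 − 29.045)²/29.045 = 2.7610
  (19 − 24.545)²/24.545 = 1.2527
  (24 − 17.240)²/17.240 = 2.6507
  (12 − 16.666)²/16.666 = 1.3063
  (15 − 13.601)²/13.601 = 0.1439
  (8 − 11.494)²/11.494 = 1.0621
  (33 − 35.942)²/35.942 = 0.2408
  (39 − 34.744)²/34.744 = 0.5213
  (18 − 28.354)²/28.354 = 3.7810
  (33 − 23.961)²/23.961 = 3.4099
χ² = 0.3959 + 0.0047 + 2.7610 + 1.2527 + 2.6507 + 1.3063 + 0.1439 + 1.0621 + 0.2408 + 0.5213 + 3.7810 + 3.4099 = 17.53

17.53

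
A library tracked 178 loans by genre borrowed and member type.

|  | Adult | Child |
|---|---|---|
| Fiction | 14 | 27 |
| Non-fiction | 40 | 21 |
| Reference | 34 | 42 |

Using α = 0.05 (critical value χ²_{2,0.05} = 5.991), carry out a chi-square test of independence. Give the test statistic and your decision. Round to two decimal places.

Row totals: 41, 61, 76. Column totals: 88, 90. Grand total N = 178.
Expected counts (row total × column total / N):
  Fiction, Adult: 41×88/178 = 20.270
  Fiction, Child: 41×90/178 = 20.730
  Non-fiction, Adult: 61×88/178 = 30.157
  Non-fiction, Child: 61×90/178 = 30.843
  Reference, Adult: 76×88/178 = 37.573
  Reference, Child: 76×90/178 = 38.427
Contributions (O − E)²/E:
  (14 − 20.270)²/20.270 = 1.9395
  (27 − 20.730)²/20.730 = 1.8964
  (40 − 30.157)²/30.157 = 3.2127
  (21 − 30.843)²/30.843 = 3.1412
  (34 − 37.573)²/37.573 = 0.3398
  (42 − 38.427)²/38.427 = 0.3322
χ² = 1.9395 + 1.8964 + 3.2127 + 3.1412 + 0.3398 + 0.3322 = 10.86
df = (3−1)(2−1) = 2. Since 10.86 > 5.991, reject the null hypothesis of independence at α = 0.05.

10.86; reject H₀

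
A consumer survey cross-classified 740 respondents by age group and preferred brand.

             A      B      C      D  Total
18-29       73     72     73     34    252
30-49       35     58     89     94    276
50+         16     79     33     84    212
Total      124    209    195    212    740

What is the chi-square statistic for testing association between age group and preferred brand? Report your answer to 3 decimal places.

92.707

Grand total N = 740.
Expected counts (row total × column total / N):
  18-29, A: 252×124/740 = 42.22703
  18-29, B: 252×209/740 = 71.17297
  18-29, C: 252×195/740 = 66.40541
  18-29, D: 252×212/740 = 72.19459
  30-49, A: 276×124/740 = 46.24865
  30-49, B: 276×209/740 = 77.95135
  30-49, C: 276×195/740 = 72.72973
  30-49, D: 276×212/740 = 79.07027
  50+, A: 212×124/740 = 35.52432
  50+, B: 212×209/740 = 59.87568
  50+, C: 212×195/740 = 55.86486
  50+, D: 212×212/740 = 60.73514
Contributions (O − E)²/E:
  (73 − 42.22703)²/42.22703 = 22.4258
  (72 − 71.17297)²/71.17297 = 0.0096
  (73 − 66.40541)²/66.40541 = 0.6549
  (34 − 72.19459)²/72.19459 = 20.2069
  (35 − 46.24865)²/46.24865 = 2.7359
  (58 − 77.95135)²/77.95135 = 5.1065
  (89 − 72.72973)²/72.72973 = 3.6398
  (94 − 79.07027)²/79.07027 = 2.8190
  (16 − 35.52432)²/35.52432 = 10.7307
  (79 − 59.87568)²/59.87568 = 6.1083
  (33 − 55.86486)²/55.86486 = 9.3583
  (84 − 60.73514)²/60.73514 = 8.9117
χ² = 22.4258 + 0.0096 + 0.6549 + 20.2069 + 2.7359 + 5.1065 + 3.6398 + 2.8190 + 10.7307 + 6.1083 + 9.3583 + 8.9117 = 92.707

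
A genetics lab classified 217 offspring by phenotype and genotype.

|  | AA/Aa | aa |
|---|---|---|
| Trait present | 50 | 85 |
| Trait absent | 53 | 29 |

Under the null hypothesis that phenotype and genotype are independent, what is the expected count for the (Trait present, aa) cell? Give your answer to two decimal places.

70.92

Row total (Trait present) = 135; column total (aa) = 114; grand total N = 217.
Expected count = (row total × column total) / N = 135 × 114 / 217 = 70.92.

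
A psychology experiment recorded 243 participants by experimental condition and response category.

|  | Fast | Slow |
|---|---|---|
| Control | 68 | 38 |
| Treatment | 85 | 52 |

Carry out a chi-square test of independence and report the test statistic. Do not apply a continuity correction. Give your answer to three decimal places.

0.114

Row totals: 106, 137. Column totals: 153, 90. Grand total N = 243.
Expected counts (row total × column total / N):
  Control, Fast: 106×153/243 = 66.7407
  Control, Slow: 106×90/243 = 39.2593
  Treatment, Fast: 137×153/243 = 86.2593
  Treatment, Slow: 137×90/243 = 50.7407
Contributions (O − E)²/E:
  (68 − 66.7407)²/66.7407 = 0.0238
  (38 − 39.2593)²/39.2593 = 0.0404
  (85 − 86.2593)²/86.2593 = 0.0184
  (52 − 50.7407)²/50.7407 = 0.0313
χ² = 0.0238 + 0.0404 + 0.0184 + 0.0313 = 0.114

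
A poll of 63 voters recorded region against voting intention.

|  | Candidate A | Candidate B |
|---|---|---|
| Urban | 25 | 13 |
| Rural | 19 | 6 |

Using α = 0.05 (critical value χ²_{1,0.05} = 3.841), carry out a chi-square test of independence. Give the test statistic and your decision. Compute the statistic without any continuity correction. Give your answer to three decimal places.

0.746; fail to reject H₀

Row totals: 38, 25. Column totals: 44, 19. Grand total N = 63.
Expected counts (row total × column total / N):
  Urban, Candidate A: 38×44/63 = 26.5397
  Urban, Candidate B: 38×19/63 = 11.4603
  Rural, Candidate A: 25×44/63 = 17.4603
  Rural, Candidate B: 25×19/63 = 7.5397
Contributions (O − E)²/E:
  (25 − 26.5397)²/26.5397 = 0.0893
  (13 − 11.4603)²/11.4603 = 0.2069
  (19 − 17.4603)²/17.4603 = 0.1358
  (6 − 7.5397)²/7.5397 = 0.3144
χ² = 0.0893 + 0.2069 + 0.1358 + 0.3144 = 0.746
df = (2−1)(2−1) = 1. Since 0.746 < 3.841, fail to reject the null hypothesis of independence at α = 0.05.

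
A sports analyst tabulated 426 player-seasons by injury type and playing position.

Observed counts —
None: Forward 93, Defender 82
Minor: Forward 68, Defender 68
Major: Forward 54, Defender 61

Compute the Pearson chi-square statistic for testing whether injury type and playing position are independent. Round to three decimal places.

Row totals: 175, 136, 115. Column totals: 215, 211. Grand total N = 426.
Expected counts (row total × column total / N):
  None, Forward: 175×215/426 = 88.3216
  None, Defender: 175×211/426 = 86.6784
  Minor, Forward: 136×215/426 = 68.6385
  Minor, Defender: 136×211/426 = 67.3615
  Major, Forward: 115×215/426 = 58.0399
  Major, Defender: 115×211/426 = 56.9601
Contributions (O − E)²/E:
  (93 − 88.3216)²/88.3216 = 0.2478
  (82 − 86.6784)²/86.6784 = 0.2525
  (68 − 68.6385)²/68.6385 = 0.0059
  (68 − 67.3615)²/67.3615 = 0.0061
  (54 − 58.0399)²/58.0399 = 0.2812
  (61 − 56.9601)²/56.9601 = 0.2865
χ² = 0.2478 + 0.2525 + 0.0059 + 0.0061 + 0.2812 + 0.2865 = 1.080

1.080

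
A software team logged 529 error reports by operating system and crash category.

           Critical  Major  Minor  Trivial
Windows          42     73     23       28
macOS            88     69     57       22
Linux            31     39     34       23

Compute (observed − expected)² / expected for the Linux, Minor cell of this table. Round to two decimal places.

Row total (Linux) = 127; column total (Minor) = 114; N = 529.
Expected count E = 127 × 114 / 529 = 27.369.
Contribution = (O − E)²/E = (34 − 27.369)² / 27.369 = 1.61.

1.61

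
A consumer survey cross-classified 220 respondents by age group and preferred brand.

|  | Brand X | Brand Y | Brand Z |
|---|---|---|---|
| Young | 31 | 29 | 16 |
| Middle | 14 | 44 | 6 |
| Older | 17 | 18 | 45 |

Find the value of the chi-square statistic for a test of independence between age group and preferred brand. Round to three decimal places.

Row totals: 76, 64, 80. Column totals: 62, 91, 67. Grand total N = 220.
Expected counts (row total × column total / N):
  Young, Brand X: 76×62/220 = 21.4182
  Young, Brand Y: 76×91/220 = 31.4364
  Young, Brand Z: 76×67/220 = 23.1455
  Middle, Brand X: 64×62/220 = 18.0364
  Middle, Brand Y: 64×91/220 = 26.4727
  Middle, Brand Z: 64×67/220 = 19.4909
  Older, Brand X: 80×62/220 = 22.5455
  Older, Brand Y: 80×91/220 = 33.0909
  Older, Brand Z: 80×67/220 = 24.3636
Contributions (O − E)²/E:
  (31 − 21.4182)²/21.4182 = 4.2866
  (29 − 31.4364)²/31.4364 = 0.1888
  (16 − 23.1455)²/23.1455 = 2.2060
  (14 − 18.0364)²/18.0364 = 0.9033
  (44 − 26.4727)²/26.4727 = 11.6046
  (6 − 19.4909)²/19.4909 = 9.3379
  (17 − 22.5455)²/22.5455 = 1.3640
  (18 − 33.0909)²/33.0909 = 6.8821
  (45 − 24.3636)²/24.3636 = 17.4794
χ² = 4.2866 + 0.1888 + 2.2060 + 0.9033 + 11.6046 + 9.3379 + 1.3640 + 6.8821 + 17.4794 = 54.253

54.253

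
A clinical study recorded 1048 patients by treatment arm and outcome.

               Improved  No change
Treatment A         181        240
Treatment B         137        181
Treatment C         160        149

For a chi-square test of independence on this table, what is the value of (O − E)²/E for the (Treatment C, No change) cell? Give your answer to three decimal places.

Row total (Treatment C) = 309; column total (No change) = 570; N = 1048.
Expected count E = 309 × 570 / 1048 = 168.0630.
Contribution = (O − E)²/E = (149 − 168.0630)² / 168.0630 = 2.162.

2.162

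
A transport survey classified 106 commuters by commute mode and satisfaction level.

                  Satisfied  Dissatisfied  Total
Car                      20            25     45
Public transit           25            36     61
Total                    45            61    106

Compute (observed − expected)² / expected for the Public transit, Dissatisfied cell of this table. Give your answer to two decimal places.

Row total (Public transit) = 61; column total (Dissatisfied) = 61; N = 106.
Expected count E = 61 × 61 / 106 = 35.104.
Contribution = (O − E)²/E = (36 − 35.104)² / 35.104 = 0.02.

0.02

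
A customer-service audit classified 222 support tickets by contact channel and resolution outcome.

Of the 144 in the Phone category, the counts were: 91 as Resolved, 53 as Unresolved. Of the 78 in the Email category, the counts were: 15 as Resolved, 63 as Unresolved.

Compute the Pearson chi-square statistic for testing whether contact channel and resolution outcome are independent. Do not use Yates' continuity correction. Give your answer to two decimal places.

Row totals: 144, 78. Column totals: 106, 116. Grand total N = 222.
Expected counts (row total × column total / N):
  Phone, Resolved: 144×106/222 = 68.7568
  Phone, Unresolved: 144×116/222 = 75.2432
  Email, Resolved: 78×106/222 = 37.2432
  Email, Unresolved: 78×116/222 = 40.7568
Contributions (O − E)²/E:
  (91 − 68.7568)²/68.7568 = 7.1958
  (53 − 75.2432)²/75.2432 = 6.5755
  (15 − 37.2432)²/37.2432 = 13.2846
  (63 − 40.7568)²/40.7568 = 12.1393
χ² = 7.1958 + 6.5755 + 13.2846 + 12.1393 = 39.20

39.20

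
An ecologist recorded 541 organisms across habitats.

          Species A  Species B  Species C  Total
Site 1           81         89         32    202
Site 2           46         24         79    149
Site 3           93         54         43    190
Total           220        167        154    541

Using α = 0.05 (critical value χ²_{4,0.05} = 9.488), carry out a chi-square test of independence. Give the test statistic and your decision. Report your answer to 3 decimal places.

74.147; reject H₀

Grand total N = 541.
Expected counts (row total × column total / N):
  Site 1, Species A: 202×220/541 = 82.1442
  Site 1, Species B: 202×167/541 = 62.3549
  Site 1, Species C: 202×154/541 = 57.5009
  Site 2, Species A: 149×220/541 = 60.5915
  Site 2, Species B: 149×167/541 = 45.9945
  Site 2, Species C: 149×154/541 = 42.4140
  Site 3, Species A: 190×220/541 = 77.2643
  Site 3, Species B: 190×167/541 = 58.6506
  Site 3, Species C: 190×154/541 = 54.0850
Contributions (O − E)²/E:
  (81 − 82.1442)²/82.1442 = 0.0159
  (89 − 62.3549)²/62.3549 = 11.3858
  (32 − 57.5009)²/57.5009 = 11.3093
  (46 − 60.5915)²/60.5915 = 3.5139
  (24 − 45.9945)²/45.9945 = 10.5177
  (79 − 42.4140)²/42.4140 = 31.5588
  (93 − 77.2643)²/77.2643 = 3.2047
  (54 − 58.6506)²/58.6506 = 0.3688
  (43 − 54.0850)²/54.0850 = 2.2719
χ² = 0.0159 + 11.3858 + 11.3093 + 3.5139 + 10.5177 + 31.5588 + 3.2047 + 0.3688 + 2.2719 = 74.147
df = (3−1)(3−1) = 4. Since 74.147 > 9.488, reject the null hypothesis of independence at α = 0.05.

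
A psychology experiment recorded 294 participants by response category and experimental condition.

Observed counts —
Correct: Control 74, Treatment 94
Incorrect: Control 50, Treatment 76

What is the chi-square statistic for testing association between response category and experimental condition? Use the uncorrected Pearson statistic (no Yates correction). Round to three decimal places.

0.563

Row totals: 168, 126. Column totals: 124, 170. Grand total N = 294.
Expected counts (row total × column total / N):
  Correct, Control: 168×124/294 = 70.8571
  Correct, Treatment: 168×170/294 = 97.1429
  Incorrect, Control: 126×124/294 = 53.1429
  Incorrect, Treatment: 126×170/294 = 72.8571
Contributions (O − E)²/E:
  (74 − 70.8571)²/70.8571 = 0.1394
  (94 − 97.1429)²/97.1429 = 0.1017
  (50 − 53.1429)²/53.1429 = 0.1859
  (76 − 72.8571)²/72.8571 = 0.1356
χ² = 0.1394 + 0.1017 + 0.1859 + 0.1356 = 0.563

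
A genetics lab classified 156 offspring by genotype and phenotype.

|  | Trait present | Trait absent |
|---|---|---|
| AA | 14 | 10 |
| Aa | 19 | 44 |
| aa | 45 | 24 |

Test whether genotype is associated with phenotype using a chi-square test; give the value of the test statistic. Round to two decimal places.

16.98

Row totals: 24, 63, 69. Column totals: 78, 78. Grand total N = 156.
Expected counts (row total × column total / N):
  AA, Trait present: 24×78/156 = 12.000
  AA, Trait absent: 24×78/156 = 12.000
  Aa, Trait present: 63×78/156 = 31.500
  Aa, Trait absent: 63×78/156 = 31.500
  aa, Trait present: 69×78/156 = 34.500
  aa, Trait absent: 69×78/156 = 34.500
Contributions (O − E)²/E:
  (14 − 12.000)²/12.000 = 0.3333
  (10 − 12.000)²/12.000 = 0.3333
  (19 − 31.500)²/31.500 = 4.9603
  (44 − 31.500)²/31.500 = 4.9603
  (45 − 34.500)²/34.500 = 3.1957
  (24 − 34.500)²/34.500 = 3.1957
χ² = 0.3333 + 0.3333 + 4.9603 + 4.9603 + 3.1957 + 3.1957 = 16.98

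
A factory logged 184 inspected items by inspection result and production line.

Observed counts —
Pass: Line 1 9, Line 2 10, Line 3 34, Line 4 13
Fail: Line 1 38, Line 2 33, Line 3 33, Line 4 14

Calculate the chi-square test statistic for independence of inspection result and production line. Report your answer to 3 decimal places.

Row totals: 66, 118. Column totals: 47, 43, 67, 27. Grand total N = 184.
Expected counts (row total × column total / N):
  Pass, Line 1: 66×47/184 = 16.8587
  Pass, Line 2: 66×43/184 = 15.4239
  Pass, Line 3: 66×67/184 = 24.0326
  Pass, Line 4: 66×27/184 = 9.6848
  Fail, Line 1: 118×47/184 = 30.1413
  Fail, Line 2: 118×43/184 = 27.5761
  Fail, Line 3: 118×67/184 = 42.9674
  Fail, Line 4: 118×27/184 = 17.3152
Contributions (O − E)²/E:
  (9 − 16.8587)²/16.8587 = 3.6633
  (10 − 15.4239)²/15.4239 = 1.9073
  (34 − 24.0326)²/24.0326 = 4.1339
  (13 − 9.6848)²/9.6848 = 1.1348
  (38 − 30.1413)²/30.1413 = 2.0490
  (33 − 27.5761)²/27.5761 = 1.0668
  (33 − 42.9674)²/42.9674 = 2.3122
  (14 − 17.3152)²/17.3152 = 0.6347
χ² = 3.6633 + 1.9073 + 4.1339 + 1.1348 + 2.0490 + 1.0668 + 2.3122 + 0.6347 = 16.902

16.902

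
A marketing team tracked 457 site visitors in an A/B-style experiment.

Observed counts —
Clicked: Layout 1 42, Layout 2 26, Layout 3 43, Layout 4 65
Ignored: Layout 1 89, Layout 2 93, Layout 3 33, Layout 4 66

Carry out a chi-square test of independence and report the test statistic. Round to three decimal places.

Row totals: 176, 281. Column totals: 131, 119, 76, 131. Grand total N = 457.
Expected counts (row total × column total / N):
  Clicked, Layout 1: 176×131/457 = 50.45077
  Clicked, Layout 2: 176×119/457 = 45.82932
  Clicked, Layout 3: 176×76/457 = 29.26915
  Clicked, Layout 4: 176×131/457 = 50.45077
  Ignored, Layout 1: 281×131/457 = 80.54923
  Ignored, Layout 2: 281×119/457 = 73.17068
  Ignored, Layout 3: 281×76/457 = 46.73085
  Ignored, Layout 4: 281×131/457 = 80.54923
Contributions (O − E)²/E:
  (42 − 50.45077)²/50.45077 = 1.4155
  (26 − 45.82932)²/45.82932 = 8.5797
  (43 − 29.26915)²/29.26915 = 6.4415
  (65 − 50.45077)²/50.45077 = 4.1958
  (89 − 80.54923)²/80.54923 = 0.8866
  (93 − 73.17068)²/73.17068 = 5.3738
  (33 − 46.73085)²/46.73085 = 4.0345
  (66 − 80.54923)²/80.54923 = 2.6280
χ² = 1.4155 + 8.5797 + 6.4415 + 4.1958 + 0.8866 + 5.3738 + 4.0345 + 2.6280 = 33.555

33.555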